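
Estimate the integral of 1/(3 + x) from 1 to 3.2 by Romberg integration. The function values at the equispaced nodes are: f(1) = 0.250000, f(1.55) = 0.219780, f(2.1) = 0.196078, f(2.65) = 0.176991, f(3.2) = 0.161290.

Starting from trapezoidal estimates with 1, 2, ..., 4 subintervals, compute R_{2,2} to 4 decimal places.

0.4383

R_{0,0} (trapezoid, 1 panel, h=2.2000): 0.452419
R_{1,0} (trapezoid, 2 panels, h=1.1000): 0.441895
R_{2,0} (trapezoid, 4 panels, h=0.5500): 0.439172
R_{1,1} = 0.441895 + (0.441895 − 0.452419)/3 = 0.438387
R_{2,1} = 0.439172 + (0.439172 − 0.441895)/3 = 0.438264
R_{2,2} = 0.438264 + (0.438264 − 0.438387)/15 = 0.438256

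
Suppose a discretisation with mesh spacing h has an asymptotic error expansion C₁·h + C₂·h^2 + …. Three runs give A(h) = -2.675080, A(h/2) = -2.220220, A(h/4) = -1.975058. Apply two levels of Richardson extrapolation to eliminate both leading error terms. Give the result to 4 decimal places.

-1.7181

First eliminate the h term (factor 2^1 = 2):
  B₁ = (2·(-2.220220) − (-2.675080))/1 = -1.765360
  B₂ = (2·(-1.975058) − (-2.220220))/1 = -1.729896
Then eliminate the h^2 term (factor 2^2 = 4):
  (4·(-1.729896) − (-1.765360))/3 = -1.718075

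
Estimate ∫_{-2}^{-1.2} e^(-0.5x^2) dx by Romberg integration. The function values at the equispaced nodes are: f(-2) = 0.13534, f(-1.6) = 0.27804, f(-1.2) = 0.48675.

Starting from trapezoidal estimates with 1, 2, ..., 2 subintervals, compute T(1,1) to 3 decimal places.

0.231

T(0,0) (trapezoid, 1 panel, h=0.8000): 0.24884
T(1,0) (trapezoid, 2 panels, h=0.4000): 0.23563
T(1,1) = 0.23563 + (0.23563 − 0.24884)/3 = 0.23123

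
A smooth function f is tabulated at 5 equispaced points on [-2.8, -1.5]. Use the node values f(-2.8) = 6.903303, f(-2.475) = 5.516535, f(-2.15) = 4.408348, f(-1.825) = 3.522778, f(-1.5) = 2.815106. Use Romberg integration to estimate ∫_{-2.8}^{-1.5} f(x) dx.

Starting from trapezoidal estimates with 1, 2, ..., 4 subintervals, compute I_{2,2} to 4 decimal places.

5.9249

I_{0,0} (trapezoid, 1 panel, h=1.3000): 6.316966
I_{1,0} (trapezoid, 2 panels, h=0.6500): 6.023909
I_{2,0} (trapezoid, 4 panels, h=0.3250): 5.949731
I_{1,1} = 6.023909 + (6.023909 − 6.316966)/3 = 5.926223
I_{2,1} = 5.949731 + (5.949731 − 6.023909)/3 = 5.925005
I_{2,2} = 5.925005 + (5.925005 − 5.926223)/15 = 5.924924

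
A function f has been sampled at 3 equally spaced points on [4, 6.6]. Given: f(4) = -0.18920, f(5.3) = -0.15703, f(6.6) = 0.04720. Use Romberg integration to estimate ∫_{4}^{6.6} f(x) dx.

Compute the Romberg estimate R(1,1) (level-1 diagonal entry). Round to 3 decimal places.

R(0,0) (trapezoid, 1 panel, h=2.6000): -0.18460
R(1,0) (trapezoid, 2 panels, h=1.3000): -0.29644
R(1,1) = -0.29644 + (-0.29644 − (-0.18460))/3 = -0.33372

-0.334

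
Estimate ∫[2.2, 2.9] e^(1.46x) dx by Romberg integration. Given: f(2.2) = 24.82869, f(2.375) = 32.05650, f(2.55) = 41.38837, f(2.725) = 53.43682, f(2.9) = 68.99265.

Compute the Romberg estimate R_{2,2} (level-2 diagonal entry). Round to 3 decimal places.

R_{0,0} (trapezoid, 1 panel, h=0.7000): 32.83747
R_{1,0} (trapezoid, 2 panels, h=0.3500): 30.90466
R_{2,0} (trapezoid, 4 panels, h=0.1750): 30.41366
R_{1,1} = 30.90466 + (30.90466 − 32.83747)/3 = 30.26039
R_{2,1} = 30.41366 + (30.41366 − 30.90466)/3 = 30.24999
R_{2,2} = 30.24999 + (30.24999 − 30.26039)/15 = 30.24930

30.249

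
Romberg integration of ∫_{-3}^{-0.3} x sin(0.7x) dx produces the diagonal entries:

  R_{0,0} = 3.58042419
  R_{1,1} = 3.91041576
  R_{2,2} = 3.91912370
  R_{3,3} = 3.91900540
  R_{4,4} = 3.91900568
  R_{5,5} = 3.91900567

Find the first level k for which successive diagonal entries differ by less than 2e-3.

|R_{1,1} − R_{0,0}| = 0.32999157 ≥ 2e-3
|R_{2,2} − R_{1,1}| = 0.00870794 ≥ 2e-3
|R_{3,3} − R_{2,2}| = 0.00011830 < 2e-3

k = 3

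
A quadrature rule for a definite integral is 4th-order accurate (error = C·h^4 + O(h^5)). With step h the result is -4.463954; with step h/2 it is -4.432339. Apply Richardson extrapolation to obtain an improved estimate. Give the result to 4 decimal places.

Extrapolated value = (16·A(h/2) − A(h)) / (16 − 1)
= (16·(-4.432339) − (-4.463954)) / 15
= -66.453470 / 15 = -4.430231

-4.4302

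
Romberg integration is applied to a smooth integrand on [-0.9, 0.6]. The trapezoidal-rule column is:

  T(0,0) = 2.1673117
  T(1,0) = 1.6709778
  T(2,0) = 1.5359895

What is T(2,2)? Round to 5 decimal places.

Richardson extrapolation on the trapezoidal column (denominator 4−1=3):
T(1,1) = 1.6709778 + (1.6709778 − 2.1673117)/3 = 1.5055332
T(2,1) = (4·1.5359895 − 1.6709778) / 3 = 1.4909934
T(2,2) = 1.4909934 + (1.4909934 − 1.5055332)/15 = 1.4900241

1.49002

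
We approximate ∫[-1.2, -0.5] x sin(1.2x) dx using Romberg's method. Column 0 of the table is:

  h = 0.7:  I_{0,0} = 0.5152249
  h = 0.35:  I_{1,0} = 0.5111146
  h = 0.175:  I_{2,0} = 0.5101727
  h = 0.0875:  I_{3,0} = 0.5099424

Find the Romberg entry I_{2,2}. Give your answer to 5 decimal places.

0.50987

Richardson extrapolation on the trapezoidal column (denominator 4−1=3):
I_{1,1} = 0.5111146 + (0.5111146 − 0.5152249)/3 = 0.5097445
I_{2,1} = (4·0.5101727 − 0.5111146) / 3 = 0.5098587
I_{2,2} = (16·0.5098587 − 0.5097445) / 15 = 0.5098663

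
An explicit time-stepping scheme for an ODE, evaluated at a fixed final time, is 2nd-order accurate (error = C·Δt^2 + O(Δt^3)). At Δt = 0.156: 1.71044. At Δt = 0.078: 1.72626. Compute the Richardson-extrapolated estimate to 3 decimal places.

The leading error scales as Δt^2; refining by a factor of 2 reduces it by 2^2 = 4.
Extrapolated value = (4·A(Δt/2) − A(Δt)) / (4 − 1)
= (4·1.72626 − 1.71044) / 3
= 5.19460 / 3 = 1.73153

1.732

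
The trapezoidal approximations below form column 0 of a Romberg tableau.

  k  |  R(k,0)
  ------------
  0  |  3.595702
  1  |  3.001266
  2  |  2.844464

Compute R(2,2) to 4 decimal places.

Richardson extrapolation on the trapezoidal column (denominator 4−1=3):
R(1,1) = (4·3.001266 − 3.595702) / 3 = 2.803121
R(2,1) = (4·2.844464 − 3.001266) / 3 = 2.792197
R(2,2) = (16·2.792197 − 2.803121) / 15 = 2.791469
(Column j=1 coincides with Simpson's rule on the same nodes.)

2.7915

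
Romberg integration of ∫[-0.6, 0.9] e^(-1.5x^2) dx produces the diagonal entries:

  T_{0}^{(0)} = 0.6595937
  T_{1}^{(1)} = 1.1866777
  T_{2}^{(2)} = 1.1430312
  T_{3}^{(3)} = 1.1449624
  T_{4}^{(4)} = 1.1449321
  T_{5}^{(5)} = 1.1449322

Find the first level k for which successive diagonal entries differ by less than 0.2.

|T_{1}^{(1)} − T_{0}^{(0)}| = 0.5270840 ≥ 0.2
|T_{2}^{(2)} − T_{1}^{(1)}| = 0.0436465 < 0.2

k = 2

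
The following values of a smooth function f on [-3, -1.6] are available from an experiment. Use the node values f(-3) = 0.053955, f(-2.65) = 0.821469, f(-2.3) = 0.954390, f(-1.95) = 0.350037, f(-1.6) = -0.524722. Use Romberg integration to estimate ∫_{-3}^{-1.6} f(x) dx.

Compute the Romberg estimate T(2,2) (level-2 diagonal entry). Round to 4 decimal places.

0.7100

T(0,0) (trapezoid, 1 panel, h=1.4000): -0.329537
T(1,0) (trapezoid, 2 panels, h=0.7000): 0.503305
T(2,0) (trapezoid, 4 panels, h=0.3500): 0.661679
T(1,1) = 0.503305 + (0.503305 − (-0.329537))/3 = 0.780919
T(2,1) = 0.661679 + (0.661679 − 0.503305)/3 = 0.714470
T(2,2) = 0.714470 + (0.714470 − 0.780919)/15 = 0.710040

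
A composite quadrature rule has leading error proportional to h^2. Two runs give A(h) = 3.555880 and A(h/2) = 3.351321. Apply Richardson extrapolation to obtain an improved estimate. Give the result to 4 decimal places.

3.2831

The leading error scales as h^2; refining by a factor of 2 reduces it by 2^2 = 4.
Extrapolated value = (4·A(h/2) − A(h)) / (4 − 1)
= (4·3.351321 − 3.555880) / 3
= 9.849404 / 3 = 3.283135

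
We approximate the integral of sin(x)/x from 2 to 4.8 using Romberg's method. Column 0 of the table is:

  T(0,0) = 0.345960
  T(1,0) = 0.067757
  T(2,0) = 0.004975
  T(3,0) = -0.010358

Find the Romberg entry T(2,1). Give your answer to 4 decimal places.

T(2,1) = 0.004975 + (0.004975 − 0.067757)/3 = -0.015952
(Column j=1 coincides with Simpson's rule on the same nodes.)

-0.0160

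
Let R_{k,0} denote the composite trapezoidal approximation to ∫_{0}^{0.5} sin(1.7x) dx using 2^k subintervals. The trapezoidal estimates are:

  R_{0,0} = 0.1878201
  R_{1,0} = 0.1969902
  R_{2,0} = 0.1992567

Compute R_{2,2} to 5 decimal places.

0.20001

R_{1,1} = (4·0.1969902 − 0.1878201) / 3 = 0.2000469
R_{2,1} = 0.1992567 + (0.1992567 − 0.1969902)/3 = 0.2000122
R_{2,2} = 0.2000122 + (0.2000122 − 0.2000469)/15 = 0.2000099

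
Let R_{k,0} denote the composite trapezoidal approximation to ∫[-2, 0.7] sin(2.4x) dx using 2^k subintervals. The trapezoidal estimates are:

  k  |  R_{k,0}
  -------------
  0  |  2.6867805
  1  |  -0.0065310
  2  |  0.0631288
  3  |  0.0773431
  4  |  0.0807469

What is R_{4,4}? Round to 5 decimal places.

0.08187

R_{1,1} = -0.0065310 + (-0.0065310 − 2.6867805)/3 = -0.9043015
R_{2,1} = 0.0631288 + (0.0631288 − (-0.0065310))/3 = 0.0863487
R_{3,1} = 0.0773431 + (0.0773431 − 0.0631288)/3 = 0.0820812
R_{4,1} = 0.0807469 + (0.0807469 − 0.0773431)/3 = 0.0818815
R_{2,2} = 0.0863487 + (0.0863487 − (-0.9043015))/15 = 0.1523920
R_{3,2} = 0.0820812 + (0.0820812 − 0.0863487)/15 = 0.0817967
R_{4,2} = (16·0.0818815 − 0.0820812) / 15 = 0.0818682
R_{3,3} = (64·0.0817967 − 0.1523920) / 63 = 0.0806761
R_{4,3} = (64·0.0818682 − 0.0817967) / 63 = 0.0818693
R_{4,4} = (256·0.0818693 − 0.0806761) / 255 = 0.0818740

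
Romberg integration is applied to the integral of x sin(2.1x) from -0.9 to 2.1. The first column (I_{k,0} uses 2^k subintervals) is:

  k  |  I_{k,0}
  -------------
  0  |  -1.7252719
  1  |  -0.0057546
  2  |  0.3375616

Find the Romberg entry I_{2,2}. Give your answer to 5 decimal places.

I_{1,1} = (4·(-0.0057546) − (-1.7252719)) / 3 = 0.5674178
I_{2,1} = 0.3375616 + (0.3375616 − (-0.0057546))/3 = 0.4520003
I_{2,2} = (16·0.4520003 − 0.5674178) / 15 = 0.4443058

0.44431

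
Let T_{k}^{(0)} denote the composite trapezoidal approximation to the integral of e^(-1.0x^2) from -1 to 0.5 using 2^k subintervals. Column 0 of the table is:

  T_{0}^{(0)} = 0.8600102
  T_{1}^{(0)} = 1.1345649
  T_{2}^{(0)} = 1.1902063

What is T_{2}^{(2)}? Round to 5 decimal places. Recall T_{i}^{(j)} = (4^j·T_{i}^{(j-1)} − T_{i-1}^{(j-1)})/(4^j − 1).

1.20760

Richardson extrapolation on the trapezoidal column (denominator 4−1=3):
T_{1}^{(1)} = (4·1.1345649 − 0.8600102) / 3 = 1.2260831
T_{2}^{(1)} = (4·1.1902063 − 1.1345649) / 3 = 1.2087534
T_{2}^{(2)} = 1.2087534 + (1.2087534 − 1.2260831)/15 = 1.2075981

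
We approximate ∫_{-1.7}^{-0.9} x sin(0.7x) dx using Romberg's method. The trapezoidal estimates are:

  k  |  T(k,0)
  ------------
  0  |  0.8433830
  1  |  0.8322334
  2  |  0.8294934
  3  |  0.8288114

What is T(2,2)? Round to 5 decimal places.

0.82858

Richardson extrapolation on the trapezoidal column (denominator 4−1=3):
T(1,1) = (4·0.8322334 − 0.8433830) / 3 = 0.8285169
T(2,1) = (4·0.8294934 − 0.8322334) / 3 = 0.8285801
T(2,2) = (16·0.8285801 − 0.8285169) / 15 = 0.8285843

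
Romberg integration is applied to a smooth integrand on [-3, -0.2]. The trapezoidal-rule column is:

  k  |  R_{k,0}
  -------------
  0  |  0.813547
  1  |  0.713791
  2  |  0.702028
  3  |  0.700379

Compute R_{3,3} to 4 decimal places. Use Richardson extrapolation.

Richardson extrapolation on the trapezoidal column (denominator 4−1=3):
R_{1,1} = 0.713791 + (0.713791 − 0.813547)/3 = 0.680539
R_{2,1} = (4·0.702028 − 0.713791) / 3 = 0.698107
R_{3,1} = 0.700379 + (0.700379 − 0.702028)/3 = 0.699829
R_{2,2} = 0.698107 + (0.698107 − 0.680539)/15 = 0.699278
R_{3,2} = (16·0.699829 − 0.698107) / 15 = 0.699944
R_{3,3} = 0.699944 + (0.699944 − 0.699278)/63 = 0.699955

0.7000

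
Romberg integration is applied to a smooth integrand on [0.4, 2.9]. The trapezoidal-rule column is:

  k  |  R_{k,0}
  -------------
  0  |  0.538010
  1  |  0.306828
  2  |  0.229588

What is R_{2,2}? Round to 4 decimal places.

0.2021

Richardson extrapolation on the trapezoidal column (denominator 4−1=3):
R_{1,1} = (4·0.306828 − 0.538010) / 3 = 0.229767
R_{2,1} = (4·0.229588 − 0.306828) / 3 = 0.203841
R_{2,2} = 0.203841 + (0.203841 − 0.229767)/15 = 0.202113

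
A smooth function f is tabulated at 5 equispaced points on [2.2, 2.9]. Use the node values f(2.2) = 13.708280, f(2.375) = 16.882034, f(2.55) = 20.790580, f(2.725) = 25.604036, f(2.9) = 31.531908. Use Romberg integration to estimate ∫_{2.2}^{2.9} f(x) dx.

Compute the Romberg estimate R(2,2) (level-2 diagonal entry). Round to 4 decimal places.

R(0,0) (trapezoid, 1 panel, h=0.7000): 15.834066
R(1,0) (trapezoid, 2 panels, h=0.3500): 15.193736
R(2,0) (trapezoid, 4 panels, h=0.1750): 15.031930
R(1,1) = 15.193736 + (15.193736 − 15.834066)/3 = 14.980293
R(2,1) = 15.031930 + (15.031930 − 15.193736)/3 = 14.977995
R(2,2) = 14.977995 + (14.977995 − 14.980293)/15 = 14.977842

14.9778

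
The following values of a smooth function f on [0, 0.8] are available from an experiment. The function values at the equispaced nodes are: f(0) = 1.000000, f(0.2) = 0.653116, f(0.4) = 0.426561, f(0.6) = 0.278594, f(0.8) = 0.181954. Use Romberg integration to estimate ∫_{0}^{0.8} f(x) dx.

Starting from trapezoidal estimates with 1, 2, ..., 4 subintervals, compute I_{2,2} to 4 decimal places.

I_{0,0} (trapezoid, 1 panel, h=0.8000): 0.472782
I_{1,0} (trapezoid, 2 panels, h=0.4000): 0.407015
I_{2,0} (trapezoid, 4 panels, h=0.2000): 0.389850
I_{1,1} = 0.407015 + (0.407015 − 0.472782)/3 = 0.385093
I_{2,1} = 0.389850 + (0.389850 − 0.407015)/3 = 0.384128
I_{2,2} = 0.384128 + (0.384128 − 0.385093)/15 = 0.384064

0.3841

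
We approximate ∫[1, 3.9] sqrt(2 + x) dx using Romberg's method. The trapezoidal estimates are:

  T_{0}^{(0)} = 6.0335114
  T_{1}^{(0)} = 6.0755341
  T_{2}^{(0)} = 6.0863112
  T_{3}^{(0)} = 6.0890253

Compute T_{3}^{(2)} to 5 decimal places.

Richardson extrapolation on the trapezoidal column (denominator 4−1=3):
T_{2}^{(1)} = 6.0863112 + (6.0863112 − 6.0755341)/3 = 6.0899036
T_{3}^{(1)} = 6.0890253 + (6.0890253 − 6.0863112)/3 = 6.0899300
T_{3}^{(2)} = (16·6.0899300 − 6.0899036) / 15 = 6.0899318

6.08993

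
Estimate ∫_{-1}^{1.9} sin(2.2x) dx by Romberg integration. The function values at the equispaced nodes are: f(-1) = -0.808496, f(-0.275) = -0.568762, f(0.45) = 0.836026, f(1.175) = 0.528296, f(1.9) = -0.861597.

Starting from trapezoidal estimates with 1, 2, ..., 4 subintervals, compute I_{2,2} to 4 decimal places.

-0.0952

I_{0,0} (trapezoid, 1 panel, h=2.9000): -2.421635
I_{1,0} (trapezoid, 2 panels, h=1.4500): 0.001420
I_{2,0} (trapezoid, 4 panels, h=0.7250): -0.028628
I_{1,1} = 0.001420 + (0.001420 − (-2.421635))/3 = 0.809105
I_{2,1} = -0.028628 + (-0.028628 − 0.001420)/3 = -0.038644
I_{2,2} = -0.038644 + (-0.038644 − 0.809105)/15 = -0.095161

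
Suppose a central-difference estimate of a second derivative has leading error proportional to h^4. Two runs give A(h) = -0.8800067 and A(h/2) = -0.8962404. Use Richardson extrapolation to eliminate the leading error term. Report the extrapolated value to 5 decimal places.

-0.89732

The leading error scales as h^4; refining by a factor of 2 reduces it by 2^4 = 16.
Extrapolated value = (16·A(h/2) − A(h)) / (16 − 1)
= (16·(-0.8962404) − (-0.8800067)) / 15
= -13.4598397 / 15 = -0.8973226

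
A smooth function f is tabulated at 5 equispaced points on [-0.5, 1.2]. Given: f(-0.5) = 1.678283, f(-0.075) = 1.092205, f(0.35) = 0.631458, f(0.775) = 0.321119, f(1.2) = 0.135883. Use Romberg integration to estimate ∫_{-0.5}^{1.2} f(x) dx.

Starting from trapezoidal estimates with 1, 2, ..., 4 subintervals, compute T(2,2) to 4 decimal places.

1.2373

T(0,0) (trapezoid, 1 panel, h=1.7000): 1.542041
T(1,0) (trapezoid, 2 panels, h=0.8500): 1.307760
T(2,0) (trapezoid, 4 panels, h=0.4250): 1.254543
T(1,1) = 1.307760 + (1.307760 − 1.542041)/3 = 1.229666
T(2,1) = 1.254543 + (1.254543 − 1.307760)/3 = 1.236804
T(2,2) = 1.236804 + (1.236804 − 1.229666)/15 = 1.237280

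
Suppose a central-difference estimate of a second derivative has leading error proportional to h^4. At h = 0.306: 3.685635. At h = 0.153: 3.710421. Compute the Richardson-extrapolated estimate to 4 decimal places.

3.7121

Extrapolated value = (16·A(h/2) − A(h)) / (16 − 1)
= (16·3.710421 − 3.685635) / 15
= 55.681101 / 15 = 3.712073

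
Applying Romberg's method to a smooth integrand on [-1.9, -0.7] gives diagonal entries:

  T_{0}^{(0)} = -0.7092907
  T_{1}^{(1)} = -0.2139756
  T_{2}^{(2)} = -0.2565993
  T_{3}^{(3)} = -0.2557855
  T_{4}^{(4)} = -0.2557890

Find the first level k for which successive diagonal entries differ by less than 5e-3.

k = 3

|T_{1}^{(1)} − T_{0}^{(0)}| = 0.4953151 ≥ 5e-3
|T_{2}^{(2)} − T_{1}^{(1)}| = 0.0426237 ≥ 5e-3
|T_{3}^{(3)} − T_{2}^{(2)}| = 0.0008138 < 5e-3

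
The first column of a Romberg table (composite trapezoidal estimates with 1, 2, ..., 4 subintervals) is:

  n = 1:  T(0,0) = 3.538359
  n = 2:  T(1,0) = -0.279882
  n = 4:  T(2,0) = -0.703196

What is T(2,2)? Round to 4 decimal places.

Richardson extrapolation on the trapezoidal column (denominator 4−1=3):
T(1,1) = -0.279882 + (-0.279882 − 3.538359)/3 = -1.552629
T(2,1) = -0.703196 + (-0.703196 − (-0.279882))/3 = -0.844301
T(2,2) = (16·(-0.844301) − (-1.552629)) / 15 = -0.797079

-0.7971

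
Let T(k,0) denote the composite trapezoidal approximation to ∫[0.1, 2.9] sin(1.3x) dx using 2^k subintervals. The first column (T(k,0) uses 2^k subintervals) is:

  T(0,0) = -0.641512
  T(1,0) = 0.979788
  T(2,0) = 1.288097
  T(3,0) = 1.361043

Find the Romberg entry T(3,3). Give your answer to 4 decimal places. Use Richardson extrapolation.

T(1,1) = (4·0.979788 − (-0.641512)) / 3 = 1.520221
T(2,1) = (4·1.288097 − 0.979788) / 3 = 1.390867
T(3,1) = 1.361043 + (1.361043 − 1.288097)/3 = 1.385358
T(2,2) = (16·1.390867 − 1.520221) / 15 = 1.382243
T(3,2) = (16·1.385358 − 1.390867) / 15 = 1.384991
T(3,3) = (64·1.384991 − 1.382243) / 63 = 1.385035

1.3850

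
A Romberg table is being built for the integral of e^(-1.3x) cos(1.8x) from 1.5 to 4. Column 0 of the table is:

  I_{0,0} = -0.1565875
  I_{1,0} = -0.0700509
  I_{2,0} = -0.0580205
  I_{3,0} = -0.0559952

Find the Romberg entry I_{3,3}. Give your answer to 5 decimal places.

-0.05542

I_{1,1} = (4·(-0.0700509) − (-0.1565875)) / 3 = -0.0412054
I_{2,1} = (4·(-0.0580205) − (-0.0700509)) / 3 = -0.0540104
I_{3,1} = -0.0559952 + (-0.0559952 − (-0.0580205))/3 = -0.0553201
I_{2,2} = -0.0540104 + (-0.0540104 − (-0.0412054))/15 = -0.0548641
I_{3,2} = (16·(-0.0553201) − (-0.0540104)) / 15 = -0.0554074
I_{3,3} = (64·(-0.0554074) − (-0.0548641)) / 63 = -0.0554160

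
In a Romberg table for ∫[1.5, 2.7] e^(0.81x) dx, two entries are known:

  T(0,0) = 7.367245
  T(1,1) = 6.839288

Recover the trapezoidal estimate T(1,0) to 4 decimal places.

6.9713

From T(1,1) = (4·T(1,0) − T(0,0))/3, solve for T(1,0):
4·T(1,0) = 3·6.839288 + 7.367245 = 27.885109
T(1,0) = 6.971277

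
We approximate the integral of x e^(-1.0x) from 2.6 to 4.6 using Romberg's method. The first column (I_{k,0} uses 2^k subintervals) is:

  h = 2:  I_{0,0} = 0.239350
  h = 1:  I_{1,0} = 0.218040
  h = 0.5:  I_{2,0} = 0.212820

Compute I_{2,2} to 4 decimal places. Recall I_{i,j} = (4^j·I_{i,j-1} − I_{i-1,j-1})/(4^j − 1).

Richardson extrapolation on the trapezoidal column (denominator 4−1=3):
I_{1,1} = 0.218040 + (0.218040 − 0.239350)/3 = 0.210937
I_{2,1} = 0.212820 + (0.212820 − 0.218040)/3 = 0.211080
I_{2,2} = (16·0.211080 − 0.210937) / 15 = 0.211090

0.2111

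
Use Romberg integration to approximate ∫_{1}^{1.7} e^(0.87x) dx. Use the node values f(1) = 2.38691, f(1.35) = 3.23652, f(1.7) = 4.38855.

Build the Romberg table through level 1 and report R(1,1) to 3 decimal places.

R(0,0) (trapezoid, 1 panel, h=0.7000): 2.37141
R(1,0) (trapezoid, 2 panels, h=0.3500): 2.31849
R(1,1) = 2.31849 + (2.31849 − 2.37141)/3 = 2.30085

2.301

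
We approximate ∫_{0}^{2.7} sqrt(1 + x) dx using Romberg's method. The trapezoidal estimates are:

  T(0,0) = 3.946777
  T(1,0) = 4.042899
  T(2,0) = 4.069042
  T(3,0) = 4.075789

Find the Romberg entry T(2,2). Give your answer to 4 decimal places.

Richardson extrapolation on the trapezoidal column (denominator 4−1=3):
T(1,1) = 4.042899 + (4.042899 − 3.946777)/3 = 4.074940
T(2,1) = 4.069042 + (4.069042 − 4.042899)/3 = 4.077756
T(2,2) = 4.077756 + (4.077756 − 4.074940)/15 = 4.077944

4.0779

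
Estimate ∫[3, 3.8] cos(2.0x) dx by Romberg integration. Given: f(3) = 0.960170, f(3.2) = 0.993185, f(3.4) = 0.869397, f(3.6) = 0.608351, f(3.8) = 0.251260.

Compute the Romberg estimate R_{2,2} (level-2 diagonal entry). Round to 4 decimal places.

R_{0,0} (trapezoid, 1 panel, h=0.8000): 0.484572
R_{1,0} (trapezoid, 2 panels, h=0.4000): 0.590045
R_{2,0} (trapezoid, 4 panels, h=0.2000): 0.615330
R_{1,1} = 0.590045 + (0.590045 − 0.484572)/3 = 0.625203
R_{2,1} = 0.615330 + (0.615330 − 0.590045)/3 = 0.623758
R_{2,2} = 0.623758 + (0.623758 − 0.625203)/15 = 0.623662

0.6237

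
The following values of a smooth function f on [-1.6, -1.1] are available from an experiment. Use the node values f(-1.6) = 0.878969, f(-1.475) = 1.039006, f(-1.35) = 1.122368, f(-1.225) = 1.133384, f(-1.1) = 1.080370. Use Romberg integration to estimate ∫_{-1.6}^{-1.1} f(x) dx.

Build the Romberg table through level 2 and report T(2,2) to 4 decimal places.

T(0,0) (trapezoid, 1 panel, h=0.5000): 0.489835
T(1,0) (trapezoid, 2 panels, h=0.2500): 0.525509
T(2,0) (trapezoid, 4 panels, h=0.1250): 0.534303
T(1,1) = 0.525509 + (0.525509 − 0.489835)/3 = 0.537400
T(2,1) = 0.534303 + (0.534303 − 0.525509)/3 = 0.537234
T(2,2) = 0.537234 + (0.537234 − 0.537400)/15 = 0.537223

0.5372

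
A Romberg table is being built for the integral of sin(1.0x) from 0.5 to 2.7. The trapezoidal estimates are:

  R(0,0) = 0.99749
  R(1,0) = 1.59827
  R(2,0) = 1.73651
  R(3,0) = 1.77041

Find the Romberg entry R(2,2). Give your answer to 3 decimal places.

R(1,1) = 1.59827 + (1.59827 − 0.99749)/3 = 1.79853
R(2,1) = (4·1.73651 − 1.59827) / 3 = 1.78259
R(2,2) = (16·1.78259 − 1.79853) / 15 = 1.78153
(Column j=1 coincides with Simpson's rule on the same nodes.)

1.782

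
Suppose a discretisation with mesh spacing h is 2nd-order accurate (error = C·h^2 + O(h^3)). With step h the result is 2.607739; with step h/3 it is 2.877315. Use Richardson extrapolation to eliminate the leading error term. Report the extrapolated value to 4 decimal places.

2.9110

Extrapolated value = (9·A(h/3) − A(h)) / (9 − 1)
= (9·2.877315 − 2.607739) / 8
= 23.288096 / 8 = 2.911012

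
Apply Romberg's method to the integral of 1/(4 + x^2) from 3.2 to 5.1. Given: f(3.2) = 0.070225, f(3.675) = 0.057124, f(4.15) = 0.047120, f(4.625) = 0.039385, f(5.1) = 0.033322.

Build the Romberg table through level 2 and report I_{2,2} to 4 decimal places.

I_{0,0} (trapezoid, 1 panel, h=1.9000): 0.098370
I_{1,0} (trapezoid, 2 panels, h=0.9500): 0.093949
I_{2,0} (trapezoid, 4 panels, h=0.4750): 0.092816
I_{1,1} = 0.093949 + (0.093949 − 0.098370)/3 = 0.092475
I_{2,1} = 0.092816 + (0.092816 − 0.093949)/3 = 0.092438
I_{2,2} = 0.092438 + (0.092438 − 0.092475)/15 = 0.092436

0.0924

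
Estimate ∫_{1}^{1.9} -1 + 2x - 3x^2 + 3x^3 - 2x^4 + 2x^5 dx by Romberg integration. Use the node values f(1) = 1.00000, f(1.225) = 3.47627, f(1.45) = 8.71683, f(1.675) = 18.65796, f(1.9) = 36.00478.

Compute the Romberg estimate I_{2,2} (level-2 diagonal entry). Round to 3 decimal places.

I_{0,0} (trapezoid, 1 panel, h=0.9000): 16.65215
I_{1,0} (trapezoid, 2 panels, h=0.4500): 12.24865
I_{2,0} (trapezoid, 4 panels, h=0.2250): 11.10453
I_{1,1} = 12.24865 + (12.24865 − 16.65215)/3 = 10.78082
I_{2,1} = 11.10453 + (11.10453 − 12.24865)/3 = 10.72316
I_{2,2} = 10.72316 + (10.72316 − 10.78082)/15 = 10.71932

10.719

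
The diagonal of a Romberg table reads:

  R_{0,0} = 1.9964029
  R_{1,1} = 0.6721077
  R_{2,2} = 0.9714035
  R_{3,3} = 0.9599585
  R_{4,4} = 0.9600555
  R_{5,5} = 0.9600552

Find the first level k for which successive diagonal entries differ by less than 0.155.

|R_{1,1} − R_{0,0}| = 1.3242952 ≥ 0.155
|R_{2,2} − R_{1,1}| = 0.2992958 ≥ 0.155
|R_{3,3} − R_{2,2}| = 0.0114450 < 0.155

k = 3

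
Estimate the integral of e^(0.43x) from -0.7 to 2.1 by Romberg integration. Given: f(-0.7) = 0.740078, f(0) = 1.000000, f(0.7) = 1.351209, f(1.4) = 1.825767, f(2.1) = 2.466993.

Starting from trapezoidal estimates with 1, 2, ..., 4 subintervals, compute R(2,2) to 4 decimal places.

R(0,0) (trapezoid, 1 panel, h=2.8000): 4.489899
R(1,0) (trapezoid, 2 panels, h=1.4000): 4.136642
R(2,0) (trapezoid, 4 panels, h=0.7000): 4.046358
R(1,1) = 4.136642 + (4.136642 − 4.489899)/3 = 4.018890
R(2,1) = 4.046358 + (4.046358 − 4.136642)/3 = 4.016263
R(2,2) = 4.016263 + (4.016263 − 4.018890)/15 = 4.016088

4.0161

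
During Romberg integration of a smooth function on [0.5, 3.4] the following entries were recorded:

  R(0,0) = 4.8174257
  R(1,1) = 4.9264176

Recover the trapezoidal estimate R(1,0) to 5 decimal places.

From R(1,1) = (4·R(1,0) − R(0,0))/3, solve for R(1,0):
4·R(1,0) = 3·4.9264176 + 4.8174257 = 19.5966785
R(1,0) = 4.8991696

4.89917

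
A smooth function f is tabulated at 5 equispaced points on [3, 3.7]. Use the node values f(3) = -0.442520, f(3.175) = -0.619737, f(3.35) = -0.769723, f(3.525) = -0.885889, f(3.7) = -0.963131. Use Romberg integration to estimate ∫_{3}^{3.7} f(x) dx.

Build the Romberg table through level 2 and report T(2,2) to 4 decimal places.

T(0,0) (trapezoid, 1 panel, h=0.7000): -0.491978
T(1,0) (trapezoid, 2 panels, h=0.3500): -0.515392
T(2,0) (trapezoid, 4 panels, h=0.1750): -0.521181
T(1,1) = -0.515392 + (-0.515392 − (-0.491978))/3 = -0.523197
T(2,1) = -0.521181 + (-0.521181 − (-0.515392))/3 = -0.523111
T(2,2) = -0.523111 + (-0.523111 − (-0.523197))/15 = -0.523105

-0.5231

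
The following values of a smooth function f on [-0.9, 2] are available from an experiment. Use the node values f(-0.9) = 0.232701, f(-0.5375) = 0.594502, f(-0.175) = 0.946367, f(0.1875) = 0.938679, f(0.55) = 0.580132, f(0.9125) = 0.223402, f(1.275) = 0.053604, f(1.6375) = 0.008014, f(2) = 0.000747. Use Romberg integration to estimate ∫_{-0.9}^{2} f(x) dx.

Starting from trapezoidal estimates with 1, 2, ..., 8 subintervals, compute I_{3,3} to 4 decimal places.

1.2595

I_{0,0} (trapezoid, 1 panel, h=2.9000): 0.338500
I_{1,0} (trapezoid, 2 panels, h=1.4500): 1.010441
I_{2,0} (trapezoid, 4 panels, h=0.7250): 1.230200
I_{3,0} (trapezoid, 8 panels, h=0.3625): 1.254766
I_{1,1} = 1.010441 + (1.010441 − 0.338500)/3 = 1.234421
I_{2,1} = 1.230200 + (1.230200 − 1.010441)/3 = 1.303453
I_{3,1} = 1.254766 + (1.254766 − 1.230200)/3 = 1.262955
I_{2,2} = 1.303453 + (1.303453 − 1.234421)/15 = 1.308055
I_{3,2} = 1.262955 + (1.262955 − 1.303453)/15 = 1.260255
I_{3,3} = 1.260255 + (1.260255 − 1.308055)/63 = 1.259496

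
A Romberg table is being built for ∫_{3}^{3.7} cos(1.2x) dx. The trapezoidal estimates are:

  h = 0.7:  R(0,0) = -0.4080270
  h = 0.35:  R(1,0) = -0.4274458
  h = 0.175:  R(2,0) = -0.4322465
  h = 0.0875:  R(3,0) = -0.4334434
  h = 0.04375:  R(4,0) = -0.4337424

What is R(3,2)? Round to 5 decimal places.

Richardson extrapolation on the trapezoidal column (denominator 4−1=3):
R(2,1) = -0.4322465 + (-0.4322465 − (-0.4274458))/3 = -0.4338467
R(3,1) = (4·(-0.4334434) − (-0.4322465)) / 3 = -0.4338424
R(3,2) = -0.4338424 + (-0.4338424 − (-0.4338467))/15 = -0.4338421
(Column j=1 coincides with Simpson's rule on the same nodes.)

-0.43384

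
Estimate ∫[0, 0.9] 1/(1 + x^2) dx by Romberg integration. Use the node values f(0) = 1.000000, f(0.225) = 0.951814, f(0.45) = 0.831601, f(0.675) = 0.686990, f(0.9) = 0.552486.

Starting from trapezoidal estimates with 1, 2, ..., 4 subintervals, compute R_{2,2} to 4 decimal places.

R_{0,0} (trapezoid, 1 panel, h=0.9000): 0.698619
R_{1,0} (trapezoid, 2 panels, h=0.4500): 0.723530
R_{2,0} (trapezoid, 4 panels, h=0.2250): 0.730496
R_{1,1} = 0.723530 + (0.723530 − 0.698619)/3 = 0.731834
R_{2,1} = 0.730496 + (0.730496 − 0.723530)/3 = 0.732818
R_{2,2} = 0.732818 + (0.732818 − 0.731834)/15 = 0.732884

0.7329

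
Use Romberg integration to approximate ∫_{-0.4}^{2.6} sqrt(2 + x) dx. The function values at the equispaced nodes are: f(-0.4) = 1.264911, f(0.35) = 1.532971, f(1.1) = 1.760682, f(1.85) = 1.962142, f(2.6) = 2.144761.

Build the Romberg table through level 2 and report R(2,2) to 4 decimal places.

5.2280

R(0,0) (trapezoid, 1 panel, h=3.0000): 5.114508
R(1,0) (trapezoid, 2 panels, h=1.5000): 5.198277
R(2,0) (trapezoid, 4 panels, h=0.7500): 5.220473
R(1,1) = 5.198277 + (5.198277 − 5.114508)/3 = 5.226200
R(2,1) = 5.220473 + (5.220473 − 5.198277)/3 = 5.227872
R(2,2) = 5.227872 + (5.227872 − 5.226200)/15 = 5.227983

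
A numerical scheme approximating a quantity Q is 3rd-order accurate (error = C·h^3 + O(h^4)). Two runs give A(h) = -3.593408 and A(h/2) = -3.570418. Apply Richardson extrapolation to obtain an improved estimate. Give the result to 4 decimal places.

-3.5671

The leading error scales as h^3; refining by a factor of 2 reduces it by 2^3 = 8.
Extrapolated value = (8·A(h/2) − A(h)) / (8 − 1)
= (8·(-3.570418) − (-3.593408)) / 7
= -24.969936 / 7 = -3.567134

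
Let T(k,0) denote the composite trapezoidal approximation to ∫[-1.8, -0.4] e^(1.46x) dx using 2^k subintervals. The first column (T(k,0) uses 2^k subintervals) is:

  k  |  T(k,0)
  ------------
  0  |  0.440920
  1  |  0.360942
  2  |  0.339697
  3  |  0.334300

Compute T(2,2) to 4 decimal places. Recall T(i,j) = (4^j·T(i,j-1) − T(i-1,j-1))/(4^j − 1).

T(1,1) = 0.360942 + (0.360942 − 0.440920)/3 = 0.334283
T(2,1) = (4·0.339697 − 0.360942) / 3 = 0.332615
T(2,2) = (16·0.332615 − 0.334283) / 15 = 0.332504
(Column j=1 coincides with Simpson's rule on the same nodes.)

0.3325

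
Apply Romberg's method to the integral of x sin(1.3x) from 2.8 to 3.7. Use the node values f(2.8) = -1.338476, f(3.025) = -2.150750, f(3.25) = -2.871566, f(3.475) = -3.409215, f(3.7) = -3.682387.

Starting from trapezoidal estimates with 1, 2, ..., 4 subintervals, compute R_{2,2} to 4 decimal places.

R_{0,0} (trapezoid, 1 panel, h=0.9000): -2.259388
R_{1,0} (trapezoid, 2 panels, h=0.4500): -2.421899
R_{2,0} (trapezoid, 4 panels, h=0.2250): -2.461942
R_{1,1} = -2.421899 + (-2.421899 − (-2.259388))/3 = -2.476069
R_{2,1} = -2.461942 + (-2.461942 − (-2.421899))/3 = -2.475290
R_{2,2} = -2.475290 + (-2.475290 − (-2.476069))/15 = -2.475238

-2.4752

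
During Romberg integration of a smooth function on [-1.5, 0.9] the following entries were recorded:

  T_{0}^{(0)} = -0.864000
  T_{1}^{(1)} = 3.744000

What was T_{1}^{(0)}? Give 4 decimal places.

2.5920

From T_{1}^{(1)} = (4·T_{1}^{(0)} − T_{0}^{(0)})/3, solve for T_{1}^{(0)}:
4·T_{1}^{(0)} = 3·3.744000 + (-0.864000) = 10.368000
T_{1}^{(0)} = 2.592000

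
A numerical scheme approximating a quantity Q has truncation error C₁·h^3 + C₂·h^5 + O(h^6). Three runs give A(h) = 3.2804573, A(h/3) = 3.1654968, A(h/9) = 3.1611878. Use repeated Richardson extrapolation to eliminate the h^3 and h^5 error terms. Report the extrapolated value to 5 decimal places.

First eliminate the h^3 term (factor 3^3 = 27):
  B₁ = (27·3.1654968 − 3.2804573)/26 = 3.1610752
  B₂ = (27·3.1611878 − 3.1654968)/26 = 3.1610221
Then eliminate the h^5 term (factor 3^5 = 243):
  (243·3.1610221 − 3.1610752)/242 = 3.1610219

3.16102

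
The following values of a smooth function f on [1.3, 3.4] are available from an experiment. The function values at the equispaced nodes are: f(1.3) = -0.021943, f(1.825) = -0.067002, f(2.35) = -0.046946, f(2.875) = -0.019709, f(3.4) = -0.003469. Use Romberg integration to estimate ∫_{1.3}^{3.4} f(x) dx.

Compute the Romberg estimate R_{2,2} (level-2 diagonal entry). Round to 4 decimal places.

-0.0820

R_{0,0} (trapezoid, 1 panel, h=2.1000): -0.026683
R_{1,0} (trapezoid, 2 panels, h=1.0500): -0.062635
R_{2,0} (trapezoid, 4 panels, h=0.5250): -0.076841
R_{1,1} = -0.062635 + (-0.062635 − (-0.026683))/3 = -0.074619
R_{2,1} = -0.076841 + (-0.076841 − (-0.062635))/3 = -0.081576
R_{2,2} = -0.081576 + (-0.081576 − (-0.074619))/15 = -0.082040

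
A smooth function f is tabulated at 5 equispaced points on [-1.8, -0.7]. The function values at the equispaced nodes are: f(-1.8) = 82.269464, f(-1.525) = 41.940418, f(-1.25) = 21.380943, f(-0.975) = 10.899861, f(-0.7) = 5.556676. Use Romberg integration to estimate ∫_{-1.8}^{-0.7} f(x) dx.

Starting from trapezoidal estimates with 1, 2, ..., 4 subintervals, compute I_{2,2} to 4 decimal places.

31.3163

I_{0,0} (trapezoid, 1 panel, h=1.1000): 48.304377
I_{1,0} (trapezoid, 2 panels, h=0.5500): 35.911707
I_{2,0} (trapezoid, 4 panels, h=0.2750): 32.486930
I_{1,1} = 35.911707 + (35.911707 − 48.304377)/3 = 31.780817
I_{2,1} = 32.486930 + (32.486930 − 35.911707)/3 = 31.345338
I_{2,2} = 31.345338 + (31.345338 − 31.780817)/15 = 31.316306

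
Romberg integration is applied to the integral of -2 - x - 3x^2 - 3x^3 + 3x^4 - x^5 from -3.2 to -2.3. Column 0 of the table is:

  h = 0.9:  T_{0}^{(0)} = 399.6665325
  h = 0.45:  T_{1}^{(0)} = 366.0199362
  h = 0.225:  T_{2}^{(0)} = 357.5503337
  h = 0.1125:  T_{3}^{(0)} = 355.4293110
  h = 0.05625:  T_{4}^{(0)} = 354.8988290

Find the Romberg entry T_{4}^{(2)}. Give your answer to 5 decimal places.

354.72198

Richardson extrapolation on the trapezoidal column (denominator 4−1=3):
T_{3}^{(1)} = (4·355.4293110 − 357.5503337) / 3 = 354.7223034
T_{4}^{(1)} = (4·354.8988290 − 355.4293110) / 3 = 354.7220017
T_{4}^{(2)} = (16·354.7220017 − 354.7223034) / 15 = 354.7219816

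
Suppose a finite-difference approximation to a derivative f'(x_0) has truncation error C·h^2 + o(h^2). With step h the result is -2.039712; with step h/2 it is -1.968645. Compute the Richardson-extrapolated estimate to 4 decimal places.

Extrapolated value = (4·A(h/2) − A(h)) / (4 − 1)
= (4·(-1.968645) − (-2.039712)) / 3
= -5.834868 / 3 = -1.944956

-1.9450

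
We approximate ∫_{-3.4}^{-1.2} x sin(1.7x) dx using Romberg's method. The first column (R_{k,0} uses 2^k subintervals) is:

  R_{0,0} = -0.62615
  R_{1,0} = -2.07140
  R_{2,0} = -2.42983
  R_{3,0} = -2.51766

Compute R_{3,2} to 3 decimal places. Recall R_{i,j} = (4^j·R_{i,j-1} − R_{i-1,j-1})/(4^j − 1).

R_{2,1} = (4·(-2.42983) − (-2.07140)) / 3 = -2.54931
R_{3,1} = (4·(-2.51766) − (-2.42983)) / 3 = -2.54694
R_{3,2} = -2.54694 + (-2.54694 − (-2.54931))/15 = -2.54678

-2.547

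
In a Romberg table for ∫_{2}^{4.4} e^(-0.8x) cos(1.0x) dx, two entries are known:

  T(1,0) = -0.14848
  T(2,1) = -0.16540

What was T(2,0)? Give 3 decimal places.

-0.161

From T(2,1) = (4·T(2,0) − T(1,0))/3, solve for T(2,0):
4·T(2,0) = 3·(-0.16540) + (-0.14848) = -0.64468
T(2,0) = -0.16117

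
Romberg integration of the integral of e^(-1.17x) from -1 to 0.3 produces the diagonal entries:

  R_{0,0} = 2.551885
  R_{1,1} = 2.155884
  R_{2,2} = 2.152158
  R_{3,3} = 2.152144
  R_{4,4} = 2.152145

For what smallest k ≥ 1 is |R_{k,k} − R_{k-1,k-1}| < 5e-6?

k = 4

|R_{1,1} − R_{0,0}| = 0.396001 ≥ 5e-6
|R_{2,2} − R_{1,1}| = 0.003726 ≥ 5e-6
|R_{3,3} − R_{2,2}| = 0.000014 ≥ 5e-6
|R_{4,4} − R_{3,3}| = 0.000001 < 5e-6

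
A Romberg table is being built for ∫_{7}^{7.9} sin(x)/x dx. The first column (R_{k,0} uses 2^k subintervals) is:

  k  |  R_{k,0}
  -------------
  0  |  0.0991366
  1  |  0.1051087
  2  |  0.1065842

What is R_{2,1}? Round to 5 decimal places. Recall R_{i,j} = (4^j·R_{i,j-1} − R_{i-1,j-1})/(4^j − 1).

0.10708

R_{2,1} = 0.1065842 + (0.1065842 − 0.1051087)/3 = 0.1070760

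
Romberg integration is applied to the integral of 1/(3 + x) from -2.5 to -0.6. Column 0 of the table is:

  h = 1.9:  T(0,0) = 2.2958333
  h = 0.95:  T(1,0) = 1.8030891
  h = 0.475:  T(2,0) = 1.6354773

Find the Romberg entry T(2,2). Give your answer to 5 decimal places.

Richardson extrapolation on the trapezoidal column (denominator 4−1=3):
T(1,1) = 1.8030891 + (1.8030891 − 2.2958333)/3 = 1.6388410
T(2,1) = (4·1.6354773 − 1.8030891) / 3 = 1.5796067
T(2,2) = (16·1.5796067 − 1.6388410) / 15 = 1.5756577

1.57566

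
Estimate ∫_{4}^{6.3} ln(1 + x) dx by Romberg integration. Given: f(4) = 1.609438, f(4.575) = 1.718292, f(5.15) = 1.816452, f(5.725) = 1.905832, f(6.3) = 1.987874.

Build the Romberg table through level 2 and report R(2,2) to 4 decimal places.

R(0,0) (trapezoid, 1 panel, h=2.3000): 4.136909
R(1,0) (trapezoid, 2 panels, h=1.1500): 4.157374
R(2,0) (trapezoid, 4 panels, h=0.5750): 4.162558
R(1,1) = 4.157374 + (4.157374 − 4.136909)/3 = 4.164196
R(2,1) = 4.162558 + (4.162558 − 4.157374)/3 = 4.164286
R(2,2) = 4.164286 + (4.164286 − 4.164196)/15 = 4.164292

4.1643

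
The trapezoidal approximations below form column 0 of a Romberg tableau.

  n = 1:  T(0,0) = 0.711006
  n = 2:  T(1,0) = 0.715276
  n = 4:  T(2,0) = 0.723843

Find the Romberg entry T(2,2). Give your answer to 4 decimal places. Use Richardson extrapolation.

Richardson extrapolation on the trapezoidal column (denominator 4−1=3):
T(1,1) = (4·0.715276 − 0.711006) / 3 = 0.716699
T(2,1) = (4·0.723843 − 0.715276) / 3 = 0.726699
T(2,2) = 0.726699 + (0.726699 − 0.716699)/15 = 0.727366

0.7274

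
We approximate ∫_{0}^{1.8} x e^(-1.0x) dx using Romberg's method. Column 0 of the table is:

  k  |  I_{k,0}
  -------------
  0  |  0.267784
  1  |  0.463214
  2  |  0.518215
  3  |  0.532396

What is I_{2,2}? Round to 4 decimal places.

0.5371

I_{1,1} = (4·0.463214 − 0.267784) / 3 = 0.528357
I_{2,1} = 0.518215 + (0.518215 − 0.463214)/3 = 0.536549
I_{2,2} = (16·0.536549 − 0.528357) / 15 = 0.537095
(Column j=1 coincides with Simpson's rule on the same nodes.)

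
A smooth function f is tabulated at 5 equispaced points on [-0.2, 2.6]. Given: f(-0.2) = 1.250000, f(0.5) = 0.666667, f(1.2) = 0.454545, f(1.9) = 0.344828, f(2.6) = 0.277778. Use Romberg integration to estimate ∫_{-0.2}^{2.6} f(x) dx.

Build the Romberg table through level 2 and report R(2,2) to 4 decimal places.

1.5094

R(0,0) (trapezoid, 1 panel, h=2.8000): 2.138889
R(1,0) (trapezoid, 2 panels, h=1.4000): 1.705808
R(2,0) (trapezoid, 4 panels, h=0.7000): 1.560950
R(1,1) = 1.705808 + (1.705808 − 2.138889)/3 = 1.561448
R(2,1) = 1.560950 + (1.560950 − 1.705808)/3 = 1.512664
R(2,2) = 1.512664 + (1.512664 − 1.561448)/15 = 1.509412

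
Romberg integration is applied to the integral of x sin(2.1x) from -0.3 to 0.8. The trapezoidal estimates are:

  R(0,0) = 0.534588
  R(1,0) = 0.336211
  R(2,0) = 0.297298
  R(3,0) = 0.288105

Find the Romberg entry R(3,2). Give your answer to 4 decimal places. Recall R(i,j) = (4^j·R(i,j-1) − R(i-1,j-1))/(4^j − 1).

0.2851

Richardson extrapolation on the trapezoidal column (denominator 4−1=3):
R(2,1) = 0.297298 + (0.297298 − 0.336211)/3 = 0.284327
R(3,1) = (4·0.288105 − 0.297298) / 3 = 0.285041
R(3,2) = 0.285041 + (0.285041 − 0.284327)/15 = 0.285089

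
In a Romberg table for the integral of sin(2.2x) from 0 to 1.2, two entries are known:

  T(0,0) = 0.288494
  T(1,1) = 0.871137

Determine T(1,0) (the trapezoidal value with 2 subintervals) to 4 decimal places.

0.7255

From T(1,1) = (4·T(1,0) − T(0,0))/3, solve for T(1,0):
4·T(1,0) = 3·0.871137 + 0.288494 = 2.901905
T(1,0) = 0.725476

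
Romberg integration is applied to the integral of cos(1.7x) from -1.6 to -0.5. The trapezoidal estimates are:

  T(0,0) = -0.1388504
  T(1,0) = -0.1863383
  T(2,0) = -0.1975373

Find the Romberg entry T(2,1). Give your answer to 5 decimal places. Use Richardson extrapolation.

-0.20127

T(2,1) = -0.1975373 + (-0.1975373 − (-0.1863383))/3 = -0.2012703
(Column j=1 coincides with Simpson's rule on the same nodes.)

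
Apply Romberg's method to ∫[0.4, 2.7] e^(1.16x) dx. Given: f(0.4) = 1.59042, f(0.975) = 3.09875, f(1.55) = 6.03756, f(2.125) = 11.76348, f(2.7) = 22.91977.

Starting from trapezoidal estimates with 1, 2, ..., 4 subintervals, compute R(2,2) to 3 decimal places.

R(0,0) (trapezoid, 1 panel, h=2.3000): 28.18672
R(1,0) (trapezoid, 2 panels, h=1.1500): 21.03655
R(2,0) (trapezoid, 4 panels, h=0.5750): 19.06406
R(1,1) = 21.03655 + (21.03655 − 28.18672)/3 = 18.65316
R(2,1) = 19.06406 + (19.06406 − 21.03655)/3 = 18.40656
R(2,2) = 18.40656 + (18.40656 − 18.65316)/15 = 18.39012

18.390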